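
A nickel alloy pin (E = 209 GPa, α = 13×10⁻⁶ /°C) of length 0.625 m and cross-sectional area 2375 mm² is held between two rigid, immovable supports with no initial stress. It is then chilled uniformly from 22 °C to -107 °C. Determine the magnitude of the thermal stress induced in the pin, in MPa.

σ ≈ 350 MPa (tensile)

The supports are rigid, so the total axial strain is zero. The restrained thermal strain is ε = αΔT = 13×10⁻⁶ × 129 = 1677×10⁻⁶.
σ = EαΔT = 209×10³ × 13×10⁻⁶ × 129 = 350.5 MPa (tensile; the pin is trying to contract).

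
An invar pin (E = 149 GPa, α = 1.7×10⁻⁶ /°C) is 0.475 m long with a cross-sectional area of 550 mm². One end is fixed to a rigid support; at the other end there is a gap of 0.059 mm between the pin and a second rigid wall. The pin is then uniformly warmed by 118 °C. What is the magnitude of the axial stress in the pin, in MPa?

If the wall were absent the pin would grow by αΔT L = 1.7×10⁻⁶ × 118 × 475 = 0.09528 mm.
After closing the 0.059 mm clearance, 0.09528 − 0.059 = 0.03628 mm of expansion remains to be suppressed by the wall.
So σ = E(δ_free − g)/L = 149×10³ × 0.03628/475 = 11.38 MPa.

σ ≈ 11.4 MPa (compressive)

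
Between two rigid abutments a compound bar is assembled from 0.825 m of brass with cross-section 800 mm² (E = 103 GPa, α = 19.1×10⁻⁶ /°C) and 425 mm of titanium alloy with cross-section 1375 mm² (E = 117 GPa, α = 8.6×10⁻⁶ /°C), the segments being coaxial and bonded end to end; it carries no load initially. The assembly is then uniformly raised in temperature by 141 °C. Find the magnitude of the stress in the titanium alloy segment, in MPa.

σ ≈ 157 MPa (compressive)

Free thermal expansion of the whole bar: Σ αᵢΔT Lᵢ = 19.1×10⁻⁶×141×825 + 8.6×10⁻⁶×141×425 = 2.737 mm.
The rigid supports impose zero overall length change; the single axial force P common to all segments must satisfy P Σ Lᵢ/(AᵢEᵢ) = δ_free.
Σ Lᵢ/(AᵢEᵢ) = 825/(800×103×10³) + 425/(1375×117×10³) = 1.265×10⁻⁵ mm/N.
Hence P = δ_free / Σ(L/AE) = 2.737/1.265×10⁻⁵ = 216.3 kN (compressive).
σ_{titanium alloy} = P / A = 216300 / 1375 = 157.3 MPa.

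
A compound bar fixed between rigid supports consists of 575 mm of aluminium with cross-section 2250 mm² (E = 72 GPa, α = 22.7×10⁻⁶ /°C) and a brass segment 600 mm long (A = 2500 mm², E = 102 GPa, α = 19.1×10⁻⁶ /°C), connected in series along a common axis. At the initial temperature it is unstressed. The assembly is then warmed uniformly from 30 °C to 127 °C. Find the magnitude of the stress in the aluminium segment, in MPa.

σ ≈ 179 MPa (compressive)

With the walls removed the bar would change length by δ_free = Σ αᵢΔT Lᵢ = 22.7×10⁻⁶×97×575 + 19.1×10⁻⁶×97×600 = 2.378 mm.
Since the ends are fixed, an axial force P builds up, equal in every segment, with P · Σ Lᵢ/(AᵢEᵢ) = δ_free.
Σ Lᵢ/(AᵢEᵢ) = 575/(2250×72×10³) + 600/(2500×102×10³) = 5.902×10⁻⁶ mm/N.
P = 2.378 / 5.902×10⁻⁶ = 402800 N = 402.8 kN, compressive.
σ_{aluminium} = P / A = 402800 / 2250 = 179 MPa.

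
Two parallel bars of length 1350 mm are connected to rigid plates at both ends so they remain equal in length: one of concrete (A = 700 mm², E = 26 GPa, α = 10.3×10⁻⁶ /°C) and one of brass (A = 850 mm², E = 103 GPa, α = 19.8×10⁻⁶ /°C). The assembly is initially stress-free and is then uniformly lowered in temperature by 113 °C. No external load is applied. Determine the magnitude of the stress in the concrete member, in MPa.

Equilibrium of a rigid end plate with no external load gives equal and opposite internal forces ±P in the two members. Since α_{brass} > α_{concrete}, cooling drives the brass into tension and the concrete into compression.
Compatibility of the two members (thermal + elastic change equal): (α₁ − α₂)ΔT = P·[1/(A₁E₁) + 1/(A₂E₂)].
|α₁ − α₂|·ΔT = 9.5×10⁻⁶ × 113 = 0.001073.
1/(A₁E₁) + 1/(A₂E₂) = 1/(700×26×10³) + 1/(850×103×10³) = 6.637×10⁻⁸ N⁻¹.
P = 0.001073 / 6.637×10⁻⁸ = 16180 N = 16.18 kN.
σ_{concrete} = P/A₁ = 16180/700 = 23.11 MPa, compressive.

σ ≈ 23.1 MPa (compressive)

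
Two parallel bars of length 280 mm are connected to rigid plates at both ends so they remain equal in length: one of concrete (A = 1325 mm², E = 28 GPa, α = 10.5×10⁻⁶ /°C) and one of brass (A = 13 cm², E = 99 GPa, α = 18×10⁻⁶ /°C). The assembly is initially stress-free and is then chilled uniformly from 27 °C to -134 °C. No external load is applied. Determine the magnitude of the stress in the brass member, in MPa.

σ ≈ 26.7 MPa (tensile)

Both members must finish at the same length. With the larger α, the brass tends to over-contract; the plates restrain it, putting the brass in tension and the concrete in compression. With no external load the two internal forces are equal and opposite, magnitude P.
Compatibility of the two members (thermal + elastic change equal): (α₁ − α₂)ΔT = P·[1/(A₁E₁) + 1/(A₂E₂)].
|α₁ − α₂|·ΔT = 7.5×10⁻⁶ × 161 = 0.001207.
1/(A₁E₁) + 1/(A₂E₂) = 1/(1325×28×10³) + 1/(1300×99×10³) = 3.472×10⁻⁸ N⁻¹.
So P = 0.001207 / 3.472×10⁻⁸ = 34.77 kN.
σ_{brass} = P/A₂ = 34770/1300 = 26.75 MPa, tensile.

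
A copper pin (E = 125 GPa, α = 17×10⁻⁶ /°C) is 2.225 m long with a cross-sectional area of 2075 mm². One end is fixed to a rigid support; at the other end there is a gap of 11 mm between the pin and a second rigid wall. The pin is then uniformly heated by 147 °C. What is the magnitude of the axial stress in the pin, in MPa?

Unrestrained expansion: δ_free = αΔT L = 17×10⁻⁶ × 147 × 2225 = 5.56 mm.
Since δ_free = 5.56 mm is less than the 11 mm gap, the pin never touches the wall. No axial force develops.

σ ≈ 0 MPa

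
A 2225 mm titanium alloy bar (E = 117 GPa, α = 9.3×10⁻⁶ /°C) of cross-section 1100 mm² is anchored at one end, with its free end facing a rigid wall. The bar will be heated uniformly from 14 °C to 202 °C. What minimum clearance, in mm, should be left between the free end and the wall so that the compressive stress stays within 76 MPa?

g ≈ 2.44 mm

Free expansion if unrestrained: δ_free = αΔT L = 9.3×10⁻⁶ × 188 × 2225 = 3.89 mm.
A stress of 76 MPa corresponds to the wall pushing the bar back by σL/E = 76×2225/(117×10³) = 1.445 mm.
The gap must absorb the remainder: g_min = 3.89 − 1.445 = 2.445 mm.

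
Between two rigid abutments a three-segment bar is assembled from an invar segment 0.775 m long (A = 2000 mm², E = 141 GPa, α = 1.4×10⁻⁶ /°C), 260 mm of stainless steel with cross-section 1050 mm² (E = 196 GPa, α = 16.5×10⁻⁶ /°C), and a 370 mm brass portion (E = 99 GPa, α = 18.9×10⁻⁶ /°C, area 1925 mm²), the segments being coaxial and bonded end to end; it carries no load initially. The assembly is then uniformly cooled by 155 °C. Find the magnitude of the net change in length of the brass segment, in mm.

With the walls removed the bar would change length by δ_free = Σ αᵢΔT Lᵢ = 1.4×10⁻⁶×155×775 + 16.5×10⁻⁶×155×260 + 18.9×10⁻⁶×155×370 = 1.917 mm.
Since the ends are fixed, an axial force P builds up, equal in every segment, with P · Σ Lᵢ/(AᵢEᵢ) = δ_free.
The series flexibility is Σ Lᵢ/(AᵢEᵢ) = 775/(2000×141×10³) + 260/(1050×196×10³) + 370/(1925×99×10³) = 5.953×10⁻⁶ mm/N.
So P = 1.917 / 5.953×10⁻⁶ = 322 kN, tensile.
For the brass segment, free thermal change = 18.9×10⁻⁶×155×370 = 1.084 mm and elastic change from P = 322000×370/(1925×99×10³) = 0.6252 mm; these oppose, so the net change is 0.459 mm (segment shortens).

|ΔL| ≈ 0.459 mm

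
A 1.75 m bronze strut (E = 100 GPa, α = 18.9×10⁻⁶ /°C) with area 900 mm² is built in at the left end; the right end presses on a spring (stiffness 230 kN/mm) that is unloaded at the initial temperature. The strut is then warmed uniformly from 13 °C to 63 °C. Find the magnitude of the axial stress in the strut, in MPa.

If the spring were absent the strut would lengthen by αΔT L = 18.9×10⁻⁶ × 50 × 1750 = 1.654 mm.
Let P be the compressive force at the spring. The strut shortens elastically by PL/(AE) and the spring compresses by P/k; together these equal δ_free.
So P = δ_free / [L/(AE) + 1/k] = 1.654 / [ 1750/(900×100×10³) + 1/(230×10³) ].
P = 1.654 / 2.379×10⁻⁵ = 69510 N.
σ = P/A = 69510/900 = 77.23 MPa.

σ ≈ 77.2 MPa (compressive)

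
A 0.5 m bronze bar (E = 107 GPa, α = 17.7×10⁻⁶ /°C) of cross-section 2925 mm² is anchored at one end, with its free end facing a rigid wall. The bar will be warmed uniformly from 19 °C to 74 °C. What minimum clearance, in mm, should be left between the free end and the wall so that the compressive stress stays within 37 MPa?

Free expansion if unrestrained: δ_free = αΔT L = 17.7×10⁻⁶ × 55 × 500 = 0.4867 mm.
A stress of 37 MPa corresponds to the wall pushing the bar back by σL/E = 37×500/(107×10³) = 0.1729 mm.
The gap must absorb the remainder: g_min = 0.4867 − 0.1729 = 0.3139 mm.

g ≈ 0.314 mm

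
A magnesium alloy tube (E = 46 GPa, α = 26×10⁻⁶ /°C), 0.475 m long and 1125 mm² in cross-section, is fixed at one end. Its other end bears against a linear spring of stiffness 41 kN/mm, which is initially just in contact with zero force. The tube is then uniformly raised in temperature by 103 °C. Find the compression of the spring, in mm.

δ ≈ 0.924 mm

Free thermal expansion: δ_free = αΔT L = 26×10⁻⁶ × 103 × 475 = 1.272 mm.
With a force P in the spring, the elastic change of the tube is PL/(AE) and that of the spring is P/k; compatibility requires their sum to equal δ_free.
So P = δ_free / [L/(AE) + 1/k] = 1.272 / [ 475/(1125×46×10³) + 1/(41×10³) ].
P = 1.272 / 3.357×10⁻⁵ = 37890 N.
Spring compression = P/k = 37890/(41×10³) = 0.9242 mm.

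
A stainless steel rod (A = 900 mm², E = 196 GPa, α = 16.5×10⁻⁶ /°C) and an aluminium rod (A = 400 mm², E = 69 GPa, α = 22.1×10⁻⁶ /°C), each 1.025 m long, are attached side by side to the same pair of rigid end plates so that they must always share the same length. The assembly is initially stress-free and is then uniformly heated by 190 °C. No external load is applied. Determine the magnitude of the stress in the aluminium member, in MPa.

σ ≈ 63.5 MPa (compressive)

The aluminium has the larger α, so on heating it would change length more than the stainless steel if both were free. The rigid plates force a common final length, so the aluminium is put into compression and the stainless steel into tension, with equal and opposite forces P (no external load).
Compatibility of the two members (thermal + elastic change equal): (α₁ − α₂)ΔT = P·[1/(A₁E₁) + 1/(A₂E₂)].
|α₁ − α₂|·ΔT = 5.6×10⁻⁶ × 190 = 0.001064.
1/(A₁E₁) + 1/(A₂E₂) = 1/(900×196×10³) + 1/(400×69×10³) = 4.19×10⁻⁸ N⁻¹.
P = 0.001064 / 4.19×10⁻⁸ = 25390 N = 25.39 kN.
σ_{aluminium} = P/A₂ = 25390/400 = 63.48 MPa, compressive.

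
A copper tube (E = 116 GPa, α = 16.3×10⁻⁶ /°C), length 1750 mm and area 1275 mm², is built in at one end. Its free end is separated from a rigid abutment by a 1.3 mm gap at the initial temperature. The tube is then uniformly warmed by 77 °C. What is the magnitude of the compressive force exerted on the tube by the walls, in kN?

P ≈ 75.8 kN

Unrestrained expansion: δ_free = αΔT L = 16.3×10⁻⁶ × 77 × 1750 = 2.196 mm.
The gap closes (δ_free > 1.3 mm) and the wall then resists a further 2.196 − 1.3 = 0.8964 mm of expansion.
Compatibility: PL/(AE) = 0.8964 mm, so σ = P/A = E × (0.8964/1750) = 59.42 MPa.
P = σA = 59.42 × 1275 = 75.76 kN.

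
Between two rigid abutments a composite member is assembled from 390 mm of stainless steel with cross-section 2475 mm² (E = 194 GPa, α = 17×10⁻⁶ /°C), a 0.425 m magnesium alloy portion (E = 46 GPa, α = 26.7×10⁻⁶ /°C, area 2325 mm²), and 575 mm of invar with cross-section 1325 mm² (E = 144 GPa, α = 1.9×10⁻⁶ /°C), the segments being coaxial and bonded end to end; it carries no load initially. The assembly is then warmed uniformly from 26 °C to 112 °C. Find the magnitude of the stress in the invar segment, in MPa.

With the walls removed the bar would change length by δ_free = Σ αᵢΔT Lᵢ = 17×10⁻⁶×86×390 + 26.7×10⁻⁶×86×425 + 1.9×10⁻⁶×86×575 = 1.64 mm.
The walls prevent any net length change, so an axial force P (same in every segment) develops. Compatibility: P · Σ Lᵢ/(AᵢEᵢ) = δ_free.
Σ Lᵢ/(AᵢEᵢ) = 390/(2475×194×10³) + 425/(2325×46×10³) + 575/(1325×144×10³) = 7.8×10⁻⁶ mm/N.
P = 1.64 / 7.8×10⁻⁶ = 210300 N = 210.3 kN, compressive.
σ_{invar} = P / A = 210300 / 1325 = 158.7 MPa.

σ ≈ 159 MPa (compressive)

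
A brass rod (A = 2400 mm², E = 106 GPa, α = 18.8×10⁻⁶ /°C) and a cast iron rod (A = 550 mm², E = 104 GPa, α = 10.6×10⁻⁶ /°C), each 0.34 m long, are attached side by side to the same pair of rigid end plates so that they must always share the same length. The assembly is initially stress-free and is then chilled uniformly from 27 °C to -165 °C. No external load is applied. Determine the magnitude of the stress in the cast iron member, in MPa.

σ ≈ 134 MPa (compressive)

Both members must finish at the same length. With the larger α, the brass tends to over-contract; the plates restrain it, putting the brass in tension and the cast iron in compression. With no external load the two internal forces are equal and opposite, magnitude P.
Equating the net (thermal + elastic) strains gives |α₁ − α₂|·ΔT = P·[1/(A₁E₁) + 1/(A₂E₂)].
|α₁ − α₂|·ΔT = 8.2×10⁻⁶ × 192 = 0.001574.
1/(A₁E₁) + 1/(A₂E₂) = 1/(2400×106×10³) + 1/(550×104×10³) = 2.141×10⁻⁸ N⁻¹.
P = 0.001574 / 2.141×10⁻⁸ = 73520 N = 73.52 kN.
σ_{cast iron} = P/A₂ = 73520/550 = 133.7 MPa, compressive.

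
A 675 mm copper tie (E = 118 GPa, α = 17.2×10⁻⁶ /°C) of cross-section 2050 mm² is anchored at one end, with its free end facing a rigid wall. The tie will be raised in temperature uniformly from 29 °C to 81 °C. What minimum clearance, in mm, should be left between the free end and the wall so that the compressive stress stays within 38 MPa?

With no wall the tie would lengthen by αΔT L = 17.2×10⁻⁶ × 52 × 675 = 0.6037 mm.
At the allowable stress the elastic shortening the wall may impose is σL/E = 38 × 675 / (118×10³) = 0.2174 mm.
The gap must absorb the remainder: g_min = 0.6037 − 0.2174 = 0.3863 mm.

g ≈ 0.386 mm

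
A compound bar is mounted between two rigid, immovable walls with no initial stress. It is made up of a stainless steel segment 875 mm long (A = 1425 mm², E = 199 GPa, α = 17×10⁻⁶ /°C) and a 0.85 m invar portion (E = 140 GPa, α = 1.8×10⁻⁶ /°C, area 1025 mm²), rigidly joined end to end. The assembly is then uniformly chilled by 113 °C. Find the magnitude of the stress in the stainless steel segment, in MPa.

Free thermal contraction of the whole bar: Σ αᵢΔT Lᵢ = 17×10⁻⁶×113×875 + 1.8×10⁻⁶×113×850 = 1.854 mm.
The rigid supports impose zero overall length change; the single axial force P common to all segments must satisfy P Σ Lᵢ/(AᵢEᵢ) = δ_free.
Σ Lᵢ/(AᵢEᵢ) = 875/(1425×199×10³) + 850/(1025×140×10³) = 9.009×10⁻⁶ mm/N.
So P = 1.854 / 9.009×10⁻⁶ = 205.8 kN, tensile.
σ_{stainless steel} = P / A = 205800 / 1425 = 144.4 MPa.

σ ≈ 144 MPa (tensile)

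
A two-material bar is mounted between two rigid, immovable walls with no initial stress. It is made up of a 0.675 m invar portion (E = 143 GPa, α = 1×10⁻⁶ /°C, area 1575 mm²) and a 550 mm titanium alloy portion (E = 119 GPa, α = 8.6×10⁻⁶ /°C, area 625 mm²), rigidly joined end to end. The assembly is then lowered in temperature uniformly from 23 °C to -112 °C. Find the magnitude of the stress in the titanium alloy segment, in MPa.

Free thermal contraction of the whole bar: Σ αᵢΔT Lᵢ = 1×10⁻⁶×135×675 + 8.6×10⁻⁶×135×550 = 0.7297 mm.
The rigid supports impose zero overall length change; the single axial force P common to all segments must satisfy P Σ Lᵢ/(AᵢEᵢ) = δ_free.
The series flexibility is Σ Lᵢ/(AᵢEᵢ) = 675/(1575×143×10³) + 550/(625×119×10³) = 1.039×10⁻⁵ mm/N.
Hence P = δ_free / Σ(L/AE) = 0.7297/1.039×10⁻⁵ = 70.22 kN (tensile).
σ_{titanium alloy} = P / A = 70220 / 625 = 112.3 MPa.

σ ≈ 112 MPa (tensile)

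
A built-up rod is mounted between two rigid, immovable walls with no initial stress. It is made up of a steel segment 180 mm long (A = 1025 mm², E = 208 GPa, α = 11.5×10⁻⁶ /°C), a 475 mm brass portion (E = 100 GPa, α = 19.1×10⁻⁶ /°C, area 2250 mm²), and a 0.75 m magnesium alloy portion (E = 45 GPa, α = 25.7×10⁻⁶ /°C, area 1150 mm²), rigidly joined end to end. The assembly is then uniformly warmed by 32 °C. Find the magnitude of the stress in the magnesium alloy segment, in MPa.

σ ≈ 48.5 MPa (compressive)

With the walls removed the bar would change length by δ_free = Σ αᵢΔT Lᵢ = 11.5×10⁻⁶×32×180 + 19.1×10⁻⁶×32×475 + 25.7×10⁻⁶×32×750 = 0.9734 mm.
The rigid supports impose zero overall length change; the single axial force P common to all segments must satisfy P Σ Lᵢ/(AᵢEᵢ) = δ_free.
Σ Lᵢ/(AᵢEᵢ) = 180/(1025×208×10³) + 475/(2250×100×10³) + 750/(1150×45×10³) = 1.745×10⁻⁵ mm/N.
P = 0.9734 / 1.745×10⁻⁵ = 55790 N = 55.79 kN, compressive.
σ_{magnesium alloy} = P / A = 55790 / 1150 = 48.51 MPa.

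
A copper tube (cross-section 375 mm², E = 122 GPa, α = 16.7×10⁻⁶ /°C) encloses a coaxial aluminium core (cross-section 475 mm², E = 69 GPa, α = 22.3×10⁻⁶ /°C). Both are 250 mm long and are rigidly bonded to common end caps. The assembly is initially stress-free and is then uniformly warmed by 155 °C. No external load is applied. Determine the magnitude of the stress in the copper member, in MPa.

Both members must finish at the same length. With the larger α, the aluminium tends to over-expand; the plates restrain it, putting the aluminium in compression and the copper in tension. With no external load the two internal forces are equal and opposite, magnitude P.
Equating the net (thermal + elastic) strains gives |α₁ − α₂|·ΔT = P·[1/(A₁E₁) + 1/(A₂E₂)].
|α₁ − α₂|·ΔT = 5.6×10⁻⁶ × 155 = 0.000868.
1/(A₁E₁) + 1/(A₂E₂) = 1/(375×122×10³) + 1/(475×69×10³) = 5.237×10⁻⁸ N⁻¹.
P = 0.000868 / 5.237×10⁻⁸ = 16570 N = 16.57 kN.
σ_{copper} = P/A₁ = 16570/375 = 44.2 MPa, tensile.

σ ≈ 44.2 MPa (tensile)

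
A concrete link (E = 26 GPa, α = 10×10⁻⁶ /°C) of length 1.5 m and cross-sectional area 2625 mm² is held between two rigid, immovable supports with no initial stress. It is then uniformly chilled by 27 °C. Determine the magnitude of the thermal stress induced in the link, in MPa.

σ ≈ 7.02 MPa (tensile)

With length fixed, the mechanical strain must cancel the thermal strain αΔT = 10×10⁻⁶ × 27 = 270×10⁻⁶.
The stress required to suppress this strain is σ = Eε = 26×10³ × 270×10⁻⁶ = 7.02 MPa, tensile since the link is trying to contract.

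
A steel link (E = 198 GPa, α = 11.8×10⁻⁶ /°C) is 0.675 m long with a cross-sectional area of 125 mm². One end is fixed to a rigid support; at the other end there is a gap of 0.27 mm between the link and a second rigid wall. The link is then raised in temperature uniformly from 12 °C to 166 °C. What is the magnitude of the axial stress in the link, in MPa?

σ ≈ 281 MPa (compressive)

If the wall were absent the link would grow by αΔT L = 11.8×10⁻⁶ × 154 × 675 = 1.227 mm.
This exceeds the 0.27 mm gap, so the wall pushes back. The portion of expansion that must be recovered elastically is δ_free − gap = 1.227 − 0.27 = 0.9566 mm.
So σ = E(δ_free − g)/L = 198×10³ × 0.9566/675 = 280.6 MPa.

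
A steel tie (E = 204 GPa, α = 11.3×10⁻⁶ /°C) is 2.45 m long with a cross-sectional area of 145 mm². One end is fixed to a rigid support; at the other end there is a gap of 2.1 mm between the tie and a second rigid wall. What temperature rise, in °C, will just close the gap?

The gap closes when αΔT L = 2.1 mm, since the tie is still unstressed at that instant.
So ΔT = g/(αL) = 2.1/(11.3×10⁻⁶ × 2450) = 75.85 °C.

ΔT ≈ 75.9 °C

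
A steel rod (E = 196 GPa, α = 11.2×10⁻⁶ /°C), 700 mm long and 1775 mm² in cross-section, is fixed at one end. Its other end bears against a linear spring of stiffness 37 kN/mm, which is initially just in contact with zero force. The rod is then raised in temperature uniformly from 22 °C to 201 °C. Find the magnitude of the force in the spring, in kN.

The unrestrained thermal change is αΔT L = 11.2×10⁻⁶ × 179 × 700 = 1.403 mm.
With a force P in the spring, the elastic change of the rod is PL/(AE) and that of the spring is P/k; compatibility requires their sum to equal δ_free.
So P = δ_free / [L/(AE) + 1/k] = 1.403 / [ 700/(1775×196×10³) + 1/(37×10³) ].
P = 1.403 / 2.904×10⁻⁵ = 48330 N.

P ≈ 48.3 kN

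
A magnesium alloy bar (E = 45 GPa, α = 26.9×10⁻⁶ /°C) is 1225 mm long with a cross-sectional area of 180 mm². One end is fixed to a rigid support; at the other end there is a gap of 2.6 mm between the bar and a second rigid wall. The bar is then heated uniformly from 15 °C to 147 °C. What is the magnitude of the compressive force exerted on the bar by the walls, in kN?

If the wall were absent the bar would grow by αΔT L = 26.9×10⁻⁶ × 132 × 1225 = 4.35 mm.
The gap closes (δ_free > 2.6 mm) and the wall then resists a further 4.35 − 2.6 = 1.75 mm of expansion.
Compatibility: PL/(AE) = 1.75 mm, so σ = P/A = E × (1.75/1225) = 64.28 MPa.
Force on the wall = σA = 64.28 × 180 mm² = 11.57 kN.

P ≈ 11.6 kN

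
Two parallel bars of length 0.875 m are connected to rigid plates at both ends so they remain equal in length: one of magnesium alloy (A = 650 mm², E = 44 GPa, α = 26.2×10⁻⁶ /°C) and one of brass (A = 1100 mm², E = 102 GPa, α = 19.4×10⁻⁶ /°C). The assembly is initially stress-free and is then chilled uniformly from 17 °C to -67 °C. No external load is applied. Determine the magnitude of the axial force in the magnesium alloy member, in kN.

Both members must finish at the same length. With the larger α, the magnesium alloy tends to over-contract; the plates restrain it, putting the magnesium alloy in tension and the brass in compression. With no external load the two internal forces are equal and opposite, magnitude P.
Equating the net (thermal + elastic) strains gives |α₁ − α₂|·ΔT = P·[1/(A₁E₁) + 1/(A₂E₂)].
|α₁ − α₂|·ΔT = 6.8×10⁻⁶ × 84 = 0.0005712.
1/(A₁E₁) + 1/(A₂E₂) = 1/(650×44×10³) + 1/(1100×102×10³) = 4.388×10⁻⁸ N⁻¹.
P = 0.0005712 / 4.388×10⁻⁸ = 13020 N = 13.02 kN.

P ≈ 13 kN (tensile in the magnesium alloy)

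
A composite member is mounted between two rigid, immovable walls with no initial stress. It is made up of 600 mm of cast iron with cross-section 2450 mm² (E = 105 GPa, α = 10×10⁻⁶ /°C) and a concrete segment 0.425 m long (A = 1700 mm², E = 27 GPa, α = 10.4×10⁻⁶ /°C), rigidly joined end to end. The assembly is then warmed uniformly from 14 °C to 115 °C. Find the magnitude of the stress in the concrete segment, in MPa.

σ ≈ 53.4 MPa (compressive)

Free thermal expansion of the whole bar: Σ αᵢΔT Lᵢ = 10×10⁻⁶×101×600 + 10.4×10⁻⁶×101×425 = 1.052 mm.
The walls prevent any net length change, so an axial force P (same in every segment) develops. Compatibility: P · Σ Lᵢ/(AᵢEᵢ) = δ_free.
The series flexibility is Σ Lᵢ/(AᵢEᵢ) = 600/(2450×105×10³) + 425/(1700×27×10³) = 1.159×10⁻⁵ mm/N.
Hence P = δ_free / Σ(L/AE) = 1.052/1.159×10⁻⁵ = 90.79 kN (compressive).
σ_{concrete} = P / A = 90790 / 1700 = 53.41 MPa.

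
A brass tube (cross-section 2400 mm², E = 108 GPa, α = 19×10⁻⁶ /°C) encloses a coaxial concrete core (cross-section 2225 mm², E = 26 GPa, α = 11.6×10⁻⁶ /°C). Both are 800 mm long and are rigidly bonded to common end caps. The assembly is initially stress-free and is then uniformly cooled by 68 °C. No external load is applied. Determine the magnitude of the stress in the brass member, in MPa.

σ ≈ 9.92 MPa (tensile)

Both members must finish at the same length. With the larger α, the brass tends to over-contract; the plates restrain it, putting the brass in tension and the concrete in compression. With no external load the two internal forces are equal and opposite, magnitude P.
Compatibility of the two members (thermal + elastic change equal): (α₁ − α₂)ΔT = P·[1/(A₁E₁) + 1/(A₂E₂)].
|α₁ − α₂|·ΔT = 7.4×10⁻⁶ × 68 = 0.0005032.
1/(A₁E₁) + 1/(A₂E₂) = 1/(2400×108×10³) + 1/(2225×26×10³) = 2.114×10⁻⁸ N⁻¹.
So P = 0.0005032 / 2.114×10⁻⁸ = 23.8 kN.
σ_{brass} = P/A₁ = 23800/2400 = 9.916 MPa, tensile.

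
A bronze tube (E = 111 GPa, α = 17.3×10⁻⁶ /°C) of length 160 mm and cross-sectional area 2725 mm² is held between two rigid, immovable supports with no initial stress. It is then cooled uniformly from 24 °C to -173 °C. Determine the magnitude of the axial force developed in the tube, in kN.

P ≈ 1030 kN (tensile)

With zero net strain, σ = E·αΔT = 111 GPa × 17.3×10⁻⁶ × 197 = 378.3 MPa.
Then P = σA = 378.3 × 2725 mm² = 1031 kN, tensile.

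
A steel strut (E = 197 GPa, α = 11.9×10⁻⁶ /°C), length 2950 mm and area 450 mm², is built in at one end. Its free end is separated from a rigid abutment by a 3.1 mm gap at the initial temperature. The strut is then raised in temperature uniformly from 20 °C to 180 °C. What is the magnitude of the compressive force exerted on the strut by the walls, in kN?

If the wall were absent the strut would grow by αΔT L = 11.9×10⁻⁶ × 160 × 2950 = 5.617 mm.
After closing the 3.1 mm clearance, 5.617 − 3.1 = 2.517 mm of expansion remains to be suppressed by the wall.
So σ = E(δ_free − g)/L = 197×10³ × 2.517/2950 = 168.1 MPa.
Force on the wall = σA = 168.1 × 450 mm² = 75.63 kN.

P ≈ 75.6 kN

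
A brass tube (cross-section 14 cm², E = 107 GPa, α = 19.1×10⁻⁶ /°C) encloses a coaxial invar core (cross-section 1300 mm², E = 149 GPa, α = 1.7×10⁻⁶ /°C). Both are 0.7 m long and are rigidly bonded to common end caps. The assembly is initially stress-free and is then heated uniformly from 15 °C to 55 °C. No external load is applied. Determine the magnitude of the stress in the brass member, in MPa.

Equilibrium of a rigid end plate with no external load gives equal and opposite internal forces ±P in the two members. Since α_{brass} > α_{invar}, heating drives the brass into compression and the invar into tension.
Equating the net (thermal + elastic) strains gives |α₁ − α₂|·ΔT = P·[1/(A₁E₁) + 1/(A₂E₂)].
|α₁ − α₂|·ΔT = 17.4×10⁻⁶ × 40 = 0.000696.
1/(A₁E₁) + 1/(A₂E₂) = 1/(1400×107×10³) + 1/(1300×149×10³) = 1.184×10⁻⁸ N⁻¹.
So P = 0.000696 / 1.184×10⁻⁸ = 58.79 kN.
σ_{brass} = P/A₁ = 58790/1400 = 41.99 MPa, compressive.

σ ≈ 42 MPa (compressive)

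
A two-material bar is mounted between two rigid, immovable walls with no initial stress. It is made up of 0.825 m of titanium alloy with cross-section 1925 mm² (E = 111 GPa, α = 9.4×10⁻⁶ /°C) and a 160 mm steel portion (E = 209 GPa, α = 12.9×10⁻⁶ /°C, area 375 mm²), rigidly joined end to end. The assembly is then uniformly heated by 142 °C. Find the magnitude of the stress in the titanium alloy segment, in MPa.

σ ≈ 123 MPa (compressive)

With the walls removed the bar would change length by δ_free = Σ αᵢΔT Lᵢ = 9.4×10⁻⁶×142×825 + 12.9×10⁻⁶×142×160 = 1.394 mm.
The rigid supports impose zero overall length change; the single axial force P common to all segments must satisfy P Σ Lᵢ/(AᵢEᵢ) = δ_free.
The series flexibility is Σ Lᵢ/(AᵢEᵢ) = 825/(1925×111×10³) + 160/(375×209×10³) = 5.902×10⁻⁶ mm/N.
So P = 1.394 / 5.902×10⁻⁶ = 236.2 kN, compressive.
σ_{titanium alloy} = P / A = 236200 / 1925 = 122.7 MPa.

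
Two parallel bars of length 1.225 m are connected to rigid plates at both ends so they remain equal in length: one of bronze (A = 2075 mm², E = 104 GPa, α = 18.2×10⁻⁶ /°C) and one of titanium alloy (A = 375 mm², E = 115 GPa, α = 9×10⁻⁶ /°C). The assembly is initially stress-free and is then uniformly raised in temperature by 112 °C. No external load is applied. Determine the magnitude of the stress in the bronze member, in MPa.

Equilibrium of a rigid end plate with no external load gives equal and opposite internal forces ±P in the two members. Since α_{bronze} > α_{titanium alloy}, heating drives the bronze into compression and the titanium alloy into tension.
Setting the final lengths equal and cancelling L: (α₁ − α₂)ΔT = P/(A₁E₁) + P/(A₂E₂).
|α₁ − α₂|·ΔT = 9.2×10⁻⁶ × 112 = 0.00103.
1/(A₁E₁) + 1/(A₂E₂) = 1/(2075×104×10³) + 1/(375×115×10³) = 2.782×10⁻⁸ N⁻¹.
P = 0.00103 / 2.782×10⁻⁸ = 37040 N = 37.04 kN.
σ_{bronze} = P/A₁ = 37040/2075 = 17.85 MPa, compressive.

σ ≈ 17.8 MPa (compressive)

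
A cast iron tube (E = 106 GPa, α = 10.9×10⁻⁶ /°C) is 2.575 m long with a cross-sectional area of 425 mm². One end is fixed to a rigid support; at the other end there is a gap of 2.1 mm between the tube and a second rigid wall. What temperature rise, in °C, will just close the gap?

ΔT ≈ 74.8 °C

The gap closes when αΔT L = 2.1 mm, since the tube is still unstressed at that instant.
So ΔT = g/(αL) = 2.1/(10.9×10⁻⁶ × 2575) = 74.82 °C.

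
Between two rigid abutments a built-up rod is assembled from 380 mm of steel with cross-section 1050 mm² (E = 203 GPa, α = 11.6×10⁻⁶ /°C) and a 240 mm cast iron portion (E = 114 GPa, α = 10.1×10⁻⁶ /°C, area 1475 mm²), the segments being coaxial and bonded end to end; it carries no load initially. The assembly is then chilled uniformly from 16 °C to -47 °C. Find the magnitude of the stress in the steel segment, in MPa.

Free thermal contraction of the whole bar: Σ αᵢΔT Lᵢ = 11.6×10⁻⁶×63×380 + 10.1×10⁻⁶×63×240 = 0.4304 mm.
The walls prevent any net length change, so an axial force P (same in every segment) develops. Compatibility: P · Σ Lᵢ/(AᵢEᵢ) = δ_free.
Σ Lᵢ/(AᵢEᵢ) = 380/(1050×203×10³) + 240/(1475×114×10³) = 3.21×10⁻⁶ mm/N.
So P = 0.4304 / 3.21×10⁻⁶ = 134.1 kN, tensile.
σ_{steel} = P / A = 134100 / 1050 = 127.7 MPa.

σ ≈ 128 MPa (tensile)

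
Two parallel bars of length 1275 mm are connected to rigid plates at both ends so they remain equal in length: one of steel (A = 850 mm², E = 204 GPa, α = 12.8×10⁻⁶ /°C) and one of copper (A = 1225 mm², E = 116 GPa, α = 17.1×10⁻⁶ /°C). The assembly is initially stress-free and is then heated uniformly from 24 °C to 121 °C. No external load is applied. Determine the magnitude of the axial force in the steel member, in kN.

Equilibrium of a rigid end plate with no external load gives equal and opposite internal forces ±P in the two members. Since α_{copper} > α_{steel}, heating drives the copper into compression and the steel into tension.
Compatibility of the two members (thermal + elastic change equal): (α₁ − α₂)ΔT = P·[1/(A₁E₁) + 1/(A₂E₂)].
|α₁ − α₂|·ΔT = 4.3×10⁻⁶ × 97 = 0.0004171.
1/(A₁E₁) + 1/(A₂E₂) = 1/(850×204×10³) + 1/(1225×116×10³) = 1.28×10⁻⁸ N⁻¹.
P = 0.0004171 / 1.28×10⁻⁸ = 32570 N = 32.57 kN.

P ≈ 32.6 kN (tensile in the steel)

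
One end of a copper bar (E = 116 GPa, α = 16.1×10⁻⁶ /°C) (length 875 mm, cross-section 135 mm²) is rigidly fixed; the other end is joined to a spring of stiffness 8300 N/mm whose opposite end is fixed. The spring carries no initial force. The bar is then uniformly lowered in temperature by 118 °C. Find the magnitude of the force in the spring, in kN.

P ≈ 9.43 kN

Free thermal contraction: δ_free = αΔT L = 16.1×10⁻⁶ × 118 × 875 = 1.662 mm.
Let P be the tensile force in the spring. The bar extends elastically by PL/(AE) and the spring stretches by P/k; together these equal δ_free.
P [ L/(AE) + 1/k ] = δ_free → P [ 875/(135×116×10³) + 1/(8300) ] = 1.662.
P = 1.662 / 0.0001764 = 9426 N.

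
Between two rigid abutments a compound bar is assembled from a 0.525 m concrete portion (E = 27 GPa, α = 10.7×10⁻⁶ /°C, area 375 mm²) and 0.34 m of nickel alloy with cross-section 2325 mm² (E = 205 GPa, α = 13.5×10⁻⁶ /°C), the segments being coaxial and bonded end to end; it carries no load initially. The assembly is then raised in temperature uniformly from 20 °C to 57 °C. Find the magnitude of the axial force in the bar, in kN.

P ≈ 7.18 kN (compressive)

Free thermal expansion of the whole bar: Σ αᵢΔT Lᵢ = 10.7×10⁻⁶×37×525 + 13.5×10⁻⁶×37×340 = 0.3777 mm.
The rigid supports impose zero overall length change; the single axial force P common to all segments must satisfy P Σ Lᵢ/(AᵢEᵢ) = δ_free.
Σ Lᵢ/(AᵢEᵢ) = 525/(375×27×10³) + 340/(2325×205×10³) = 5.257×10⁻⁵ mm/N.
Hence P = δ_free / Σ(L/AE) = 0.3777/5.257×10⁻⁵ = 7.185 kN (compressive).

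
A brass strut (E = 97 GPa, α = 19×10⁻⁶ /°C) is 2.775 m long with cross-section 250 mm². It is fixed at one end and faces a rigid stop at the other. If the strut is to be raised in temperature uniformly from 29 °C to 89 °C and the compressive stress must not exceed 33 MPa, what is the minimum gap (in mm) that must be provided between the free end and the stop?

g ≈ 2.22 mm

With no wall the strut would lengthen by αΔT L = 19×10⁻⁶ × 60 × 2775 = 3.163 mm.
A stress of 33 MPa corresponds to the wall pushing the strut back by σL/E = 33×2775/(97×10³) = 0.9441 mm.
So the gap has to take up the difference, g_min = δ_free − σL/E = 3.163 − 0.9441 = 2.219 mm.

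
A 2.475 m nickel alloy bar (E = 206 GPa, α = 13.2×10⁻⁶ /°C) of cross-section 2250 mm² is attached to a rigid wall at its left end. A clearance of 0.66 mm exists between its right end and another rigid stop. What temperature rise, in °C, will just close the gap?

ΔT ≈ 20.2 °C

Contact occurs when the free expansion equals the gap: αΔT L = 0.66 mm.
ΔT = 0.66 / (13.2×10⁻⁶ × 2475) = 20.2 °C.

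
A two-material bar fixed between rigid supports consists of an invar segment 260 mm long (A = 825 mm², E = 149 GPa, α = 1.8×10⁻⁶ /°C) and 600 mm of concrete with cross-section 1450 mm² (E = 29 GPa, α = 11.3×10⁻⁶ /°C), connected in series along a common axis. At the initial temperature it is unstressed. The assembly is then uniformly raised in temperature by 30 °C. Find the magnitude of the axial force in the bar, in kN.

If the supports were absent, the total length change would be Σ αᵢΔT Lᵢ = 1.8×10⁻⁶×30×260 + 11.3×10⁻⁶×30×600 = 0.2174 mm.
Since the ends are fixed, an axial force P builds up, equal in every segment, with P · Σ Lᵢ/(AᵢEᵢ) = δ_free.
Σ Lᵢ/(AᵢEᵢ) = 260/(825×149×10³) + 600/(1450×29×10³) = 1.638×10⁻⁵ mm/N.
P = 0.2174 / 1.638×10⁻⁵ = 13270 N = 13.27 kN, compressive.

P ≈ 13.3 kN (compressive)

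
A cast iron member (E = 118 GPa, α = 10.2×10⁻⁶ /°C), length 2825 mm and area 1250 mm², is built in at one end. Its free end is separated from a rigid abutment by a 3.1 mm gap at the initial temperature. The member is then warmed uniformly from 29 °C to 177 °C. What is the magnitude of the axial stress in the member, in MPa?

σ ≈ 48.6 MPa (compressive)

If the wall were absent the member would grow by αΔT L = 10.2×10⁻⁶ × 148 × 2825 = 4.265 mm.
The gap closes (δ_free > 3.1 mm) and the wall then resists a further 4.265 − 3.1 = 1.165 mm of expansion.
Compatibility: PL/(AE) = 1.165 mm, so σ = P/A = E × (1.165/2825) = 48.65 MPa.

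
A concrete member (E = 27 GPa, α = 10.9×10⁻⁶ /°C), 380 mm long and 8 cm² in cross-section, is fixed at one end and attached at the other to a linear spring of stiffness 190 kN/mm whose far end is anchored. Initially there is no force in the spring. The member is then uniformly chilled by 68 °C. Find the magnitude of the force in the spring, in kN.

P ≈ 12.3 kN

The unrestrained thermal change is αΔT L = 10.9×10⁻⁶ × 68 × 380 = 0.2817 mm.
With a force P in the spring, the elastic change of the member is PL/(AE) and that of the spring is P/k; compatibility requires their sum to equal δ_free.
So P = δ_free / [L/(AE) + 1/k] = 0.2817 / [ 380/(800×27×10³) + 1/(190×10³) ].
P = 0.2817 / 2.286×10⁻⁵ = 12320 N.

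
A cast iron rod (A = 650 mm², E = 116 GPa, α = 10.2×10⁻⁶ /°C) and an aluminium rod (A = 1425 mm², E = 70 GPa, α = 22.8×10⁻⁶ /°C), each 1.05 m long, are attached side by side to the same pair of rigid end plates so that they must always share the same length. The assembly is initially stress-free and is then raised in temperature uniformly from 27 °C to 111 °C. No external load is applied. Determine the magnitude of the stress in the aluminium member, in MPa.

σ ≈ 31.9 MPa (compressive)

Equilibrium of a rigid end plate with no external load gives equal and opposite internal forces ±P in the two members. Since α_{aluminium} > α_{cast iron}, heating drives the aluminium into compression and the cast iron into tension.
Setting the final lengths equal and cancelling L: (α₁ − α₂)ΔT = P/(A₁E₁) + P/(A₂E₂).
|α₁ − α₂|·ΔT = 12.6×10⁻⁶ × 84 = 0.001058.
1/(A₁E₁) + 1/(A₂E₂) = 1/(650×116×10³) + 1/(1425×70×10³) = 2.329×10⁻⁸ N⁻¹.
P = 0.001058 / 2.329×10⁻⁸ = 45450 N = 45.45 kN.
σ_{aluminium} = P/A₂ = 45450/1425 = 31.89 MPa, compressive.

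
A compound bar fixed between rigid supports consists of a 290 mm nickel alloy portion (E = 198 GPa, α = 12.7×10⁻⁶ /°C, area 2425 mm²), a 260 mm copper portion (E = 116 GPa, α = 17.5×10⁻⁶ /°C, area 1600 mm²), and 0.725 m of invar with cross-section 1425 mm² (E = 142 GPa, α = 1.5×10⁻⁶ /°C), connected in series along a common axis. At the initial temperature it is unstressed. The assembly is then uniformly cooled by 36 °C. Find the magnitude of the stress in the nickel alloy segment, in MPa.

With the walls removed the bar would change length by δ_free = Σ αᵢΔT Lᵢ = 12.7×10⁻⁶×36×290 + 17.5×10⁻⁶×36×260 + 1.5×10⁻⁶×36×725 = 0.3355 mm.
The walls prevent any net length change, so an axial force P (same in every segment) develops. Compatibility: P · Σ Lᵢ/(AᵢEᵢ) = δ_free.
Σ Lᵢ/(AᵢEᵢ) = 290/(2425×198×10³) + 260/(1600×116×10³) + 725/(1425×142×10³) = 5.588×10⁻⁶ mm/N.
P = 0.3355 / 5.588×10⁻⁶ = 60050 N = 60.05 kN, tensile.
σ_{nickel alloy} = P / A = 60050 / 2425 = 24.76 MPa.

σ ≈ 24.8 MPa (tensile)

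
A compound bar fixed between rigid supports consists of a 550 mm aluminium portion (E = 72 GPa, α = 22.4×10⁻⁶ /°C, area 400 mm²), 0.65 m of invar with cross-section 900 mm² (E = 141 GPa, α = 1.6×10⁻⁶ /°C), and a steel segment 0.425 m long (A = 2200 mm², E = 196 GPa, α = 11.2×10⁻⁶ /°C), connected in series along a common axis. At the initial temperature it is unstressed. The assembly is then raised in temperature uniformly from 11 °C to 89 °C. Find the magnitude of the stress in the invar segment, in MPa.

If the supports were absent, the total length change would be Σ αᵢΔT Lᵢ = 22.4×10⁻⁶×78×550 + 1.6×10⁻⁶×78×650 + 11.2×10⁻⁶×78×425 = 1.413 mm.
Since the ends are fixed, an axial force P builds up, equal in every segment, with P · Σ Lᵢ/(AᵢEᵢ) = δ_free.
Σ Lᵢ/(AᵢEᵢ) = 550/(400×72×10³) + 650/(900×141×10³) + 425/(2200×196×10³) = 2.52×10⁻⁵ mm/N.
P = 1.413 / 2.52×10⁻⁵ = 56070 N = 56.07 kN, compressive.
σ_{invar} = P / A = 56070 / 900 = 62.31 MPa.

σ ≈ 62.3 MPa (compressive)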